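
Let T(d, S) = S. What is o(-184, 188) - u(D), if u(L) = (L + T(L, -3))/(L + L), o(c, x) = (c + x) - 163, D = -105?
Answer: -5583/35 ≈ -159.51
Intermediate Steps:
o(c, x) = -163 + c + x
u(L) = (-3 + L)/(2*L) (u(L) = (L - 3)/(L + L) = (-3 + L)/((2*L)) = (-3 + L)*(1/(2*L)) = (-3 + L)/(2*L))
o(-184, 188) - u(D) = (-163 - 184 + 188) - (-3 - 105)/(2*(-105)) = -159 - (-1)*(-108)/(2*105) = -159 - 1*18/35 = -159 - 18/35 = -5583/35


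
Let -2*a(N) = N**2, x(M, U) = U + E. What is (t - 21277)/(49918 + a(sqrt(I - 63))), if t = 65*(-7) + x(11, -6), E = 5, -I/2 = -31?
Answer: -43466/99837 ≈ -0.43537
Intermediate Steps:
I = 62 (I = -2*(-31) = 62)
x(M, U) = 5 + U (x(M, U) = U + 5 = 5 + U)
t = -456 (t = 65*(-7) + (5 - 6) = -455 - 1 = -456)
a(N) = -N**2/2
(t - 21277)/(49918 + a(sqrt(I - 63))) = (-456 - 21277)/(49918 - (sqrt(62 - 63))**2/2) = -21733/(49918 - (sqrt(-1))**2/2) = -21733/(49918 - I**2/2) = -21733/(49918 - 1/2*(-1)) = -21733/(49918 + 1/2) = -21733/99837/2 = -21733*2/99837 = -43466/99837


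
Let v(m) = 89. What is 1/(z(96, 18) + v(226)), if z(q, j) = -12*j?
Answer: -1/127 ≈ -0.0078740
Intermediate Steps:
1/(z(96, 18) + v(226)) = 1/(-12*18 + 89) = 1/(-216 + 89) = 1/(-127) = -1/127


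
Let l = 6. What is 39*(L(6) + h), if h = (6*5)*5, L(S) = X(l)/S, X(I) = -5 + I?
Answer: 11713/2 ≈ 5856.5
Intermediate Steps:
L(S) = 1/S (L(S) = (-5 + 6)/S = 1/S)
h = 150 (h = 30*5 = 150)
39*(L(6) + h) = 39*(1/6 + 150) = 39*(901/6) = 11713/2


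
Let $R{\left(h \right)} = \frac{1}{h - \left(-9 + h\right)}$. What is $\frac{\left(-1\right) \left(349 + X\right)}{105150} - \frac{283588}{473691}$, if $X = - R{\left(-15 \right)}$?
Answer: $- \frac{8995363118}{14942582595} \approx -0.602$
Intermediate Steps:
$R{\left(h \right)} = \frac{1}{9}$
$X = - \frac{1}{9}$ ($X = \left(-1\right) \frac{1}{9} = - \frac{1}{9} \approx -0.11111$)
$\frac{\left(-1\right) \left(349 + X\right)}{105150} - \frac{283588}{473691} = \frac{\left(-1\right) \left(349 - \frac{1}{9}\right)}{105150} - \frac{283588}{473691} = \left(-1\right) \frac{3140}{9} \cdot \frac{1}{105150} - \frac{283588}{473691} = \left(- \frac{3140}{9}\right) \frac{1}{105150} - \frac{283588}{473691} = - \frac{314}{94635} - \frac{283588}{473691} = - \frac{8995363118}{14942582595}$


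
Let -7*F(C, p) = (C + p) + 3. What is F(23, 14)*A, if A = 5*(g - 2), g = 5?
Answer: -600/7 ≈ -85.714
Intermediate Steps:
F(C, p) = -3/7 - C/7 - p/7 (F(C, p) = -((C + p) + 3)/7 = -(3 + C + p)/7 = -3/7 - C/7 - p/7)
A = 15 (A = 5*(5 - 2) = 5*3 = 15)
F(23, 14)*A = (-3/7 - ⅐*23 - ⅐*14)*15 = (-3/7 - 23/7 - 2)*15 = -40/7*15 = -600/7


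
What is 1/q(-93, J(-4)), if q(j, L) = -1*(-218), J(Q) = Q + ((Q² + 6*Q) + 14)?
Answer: 1/218 ≈ 0.0045872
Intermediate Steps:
J(Q) = 14 + Q² + 7*Q (J(Q) = Q + (14 + Q² + 6*Q) = 14 + Q² + 7*Q)
q(j, L) = 218
1/q(-93, J(-4)) = 1/218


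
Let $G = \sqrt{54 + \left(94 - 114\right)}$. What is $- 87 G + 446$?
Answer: $446 - 87 \sqrt{34} \approx -61.293$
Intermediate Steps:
$G = \sqrt{34}$ ($G = \sqrt{54 - 20} = \sqrt{34} \approx 5.8309$)
$- 87 G + 446 = - 87 \sqrt{34} + 446 = 446 - 87 \sqrt{34}$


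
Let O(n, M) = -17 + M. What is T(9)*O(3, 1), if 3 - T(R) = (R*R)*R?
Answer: 11616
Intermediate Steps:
T(R) = 3 - R³ (T(R) = 3 - R*R*R = 3 - R²*R = 3 - R³)
T(9)*O(3, 1) = (3 - 1*9³)*(-17 + 1) = (3 - 1*729)*(-16) = (3 - 729)*(-16) = -726*(-16) = 11616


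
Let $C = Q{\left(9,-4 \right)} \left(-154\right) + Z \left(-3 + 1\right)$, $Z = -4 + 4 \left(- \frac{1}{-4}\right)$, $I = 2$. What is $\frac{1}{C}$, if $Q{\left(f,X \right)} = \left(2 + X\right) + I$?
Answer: $\frac{1}{6} \approx 0.16667$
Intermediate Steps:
$Q{\left(f,X \right)} = 4 + X$ ($Q{\left(f,X \right)} = \left(2 + X\right) + 2 = 4 + X$)
$Z = -3$ ($Z = -4 + 4 \left(\left(-1\right) \left(- \frac{1}{4}\right)\right) = -4 + 4 \cdot \frac{1}{4} = -4 + 1 = -3$)
$C = 6$ ($C = \left(4 - 4\right) \left(-154\right) - 3 \left(-3 + 1\right) = 0 \left(-154\right) - -6 = 0 + 6 = 6$)
$\frac{1}{C} = \frac{1}{6}$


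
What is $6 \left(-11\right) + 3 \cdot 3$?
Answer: $-57$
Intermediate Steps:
$6 \left(-11\right) + 3 \cdot 3 = -66 + 9 = -57$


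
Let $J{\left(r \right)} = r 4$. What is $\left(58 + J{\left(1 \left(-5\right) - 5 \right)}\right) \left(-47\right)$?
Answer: $-846$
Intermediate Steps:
$J{\left(r \right)} = 4 r$
$\left(58 + J{\left(1 \left(-5\right) - 5 \right)}\right) \left(-47\right) = \left(58 + 4 \left(1 \left(-5\right) - 5\right)\right) \left(-47\right) = \left(58 + 4 \left(-5 - 5\right)\right) \left(-47\right) = \left(58 + 4 \left(-10\right)\right) \left(-47\right) = \left(58 - 40\right) \left(-47\right) = 18 \left(-47\right) = -846$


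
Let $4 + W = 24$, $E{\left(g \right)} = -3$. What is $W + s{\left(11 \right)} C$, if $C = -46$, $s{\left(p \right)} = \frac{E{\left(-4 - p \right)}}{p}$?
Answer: $\frac{358}{11} \approx 32.545$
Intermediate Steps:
$W = 20$ ($W = -4 + 24 = 20$)
$s{\left(p \right)} = - \frac{3}{p}$
$W + s{\left(11 \right)} C = 20 + - \frac{3}{11} \left(-46\right) = 20 + \left(-3\right) \frac{1}{11} \left(-46\right) = 20 - - \frac{138}{11} = 20 + \frac{138}{11} = \frac{358}{11}$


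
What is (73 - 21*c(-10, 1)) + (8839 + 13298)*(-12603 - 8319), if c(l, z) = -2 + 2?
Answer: -463150241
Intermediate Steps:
c(l, z) = 0
(73 - 21*c(-10, 1)) + (8839 + 13298)*(-12603 - 8319) = (73 - 21*0) + (8839 + 13298)*(-12603 - 8319) = (73 + 0) + 22137*(-20922) = 73 - 463150314 = -463150241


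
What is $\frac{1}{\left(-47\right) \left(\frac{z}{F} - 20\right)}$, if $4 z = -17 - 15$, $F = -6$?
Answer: $\frac{3}{2632} \approx 0.0011398$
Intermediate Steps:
$z = -8$ ($z = \frac{-17 - 15}{4} = \frac{1}{4} \left(-32\right) = -8$)
$\frac{1}{\left(-47\right) \left(\frac{z}{F} - 20\right)} = \frac{1}{\left(-47\right) \left(- \frac{8}{-6} - 20\right)} = \frac{1}{\left(-47\right) \left(\left(-8\right) \left(- \frac{1}{6}\right) - 20\right)} = \frac{1}{\left(-47\right) \left(\frac{4}{3} - 20\right)} = \frac{1}{\left(-47\right) \left(- \frac{56}{3}\right)} = \frac{1}{\frac{2632}{3}} = \frac{3}{2632}$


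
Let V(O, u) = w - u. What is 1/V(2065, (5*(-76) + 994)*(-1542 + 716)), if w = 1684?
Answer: 1/508848 ≈ 1.9652e-6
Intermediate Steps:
V(O, u) = 1684 - u
1/V(2065, (5*(-76) + 994)*(-1542 + 716)) = 1/(1684 - (5*(-76) + 994)*(-1542 + 716)) = 1/(1684 - (-380 + 994)*(-826)) = 1/(1684 - 614*(-826)) = 1/(1684 - 1*(-507164)) = 1/(1684 + 507164) = 1/508848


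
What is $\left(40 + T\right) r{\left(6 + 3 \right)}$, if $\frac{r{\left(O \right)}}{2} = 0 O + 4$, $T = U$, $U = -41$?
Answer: $-8$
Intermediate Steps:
$T = -41$
$r{\left(O \right)} = 8$ ($r{\left(O \right)} = 2 \left(0 O + 4\right) = 2 \left(0 + 4\right) = 2 \cdot 4 = 8$)
$\left(40 + T\right) r{\left(6 + 3 \right)} = \left(40 - 41\right) 8 = \left(-1\right) 8 = -8$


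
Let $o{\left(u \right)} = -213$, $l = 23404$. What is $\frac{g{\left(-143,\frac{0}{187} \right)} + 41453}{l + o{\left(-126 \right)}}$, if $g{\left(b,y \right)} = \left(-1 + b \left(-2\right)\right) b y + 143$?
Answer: $\frac{41596}{23191} \approx 1.7936$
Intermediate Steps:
$g{\left(b,y \right)} = 143 + b y \left(-1 - 2 b\right)$ ($g{\left(b,y \right)} = \left(-1 - 2 b\right) b y + 143 = b \left(-1 - 2 b\right) y + 143 = b y \left(-1 - 2 b\right) + 143 = 143 + b y \left(-1 - 2 b\right)$)
$\frac{g{\left(-143,\frac{0}{187} \right)} + 41453}{l + o{\left(-126 \right)}} = \frac{\left(143 - - 143 \cdot \frac{0}{187} - 2 \cdot \frac{0}{187} \left(-143\right)^{2}\right) + 41453}{23404 - 213} = \frac{\left(143 - - 143 \cdot 0 \cdot \frac{1}{187} - 2 \cdot 0 \cdot \frac{1}{187} \cdot 20449\right) + 41453}{23191} = \left(\left(143 - \left(-143\right) 0 - 0 \cdot 20449\right) + 41453\right) \frac{1}{23191} = \left(\left(143 + 0 + 0\right) + 41453\right) \frac{1}{23191} = \left(143 + 41453\right) \frac{1}{23191} = 41596 \cdot \frac{1}{23191} = \frac{41596}{23191}$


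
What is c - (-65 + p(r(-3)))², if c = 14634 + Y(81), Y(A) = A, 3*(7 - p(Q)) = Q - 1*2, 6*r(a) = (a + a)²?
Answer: 100751/9 ≈ 11195.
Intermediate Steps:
r(a) = 2*a²/3 (r(a) = (a + a)²/6 = (2*a)²/6 = (4*a²)/6 = 2*a²/3)
p(Q) = 23/3 - Q/3 (p(Q) = 7 - (Q - 1*2)/3 = 7 - (Q - 2)/3 = 7 - (-2 + Q)/3 = 7 + (⅔ - Q/3) = 23/3 - Q/3)
c = 14715 (c = 14634 + 81 = 14715)
c - (-65 + p(r(-3)))² = 14715 - (-65 + (23/3 - 2*(-3)²/9))² = 14715 - (-65 + (23/3 - 2*9/9))² = 14715 - (-65 + (23/3 - ⅓*6))² = 14715 - (-65 + (23/3 - 2))² = 14715 - (-65 + 17/3)² = 14715 - (-178/3)² = 14715 - 1*31684/9 = 14715 - 31684/9 = 100751/9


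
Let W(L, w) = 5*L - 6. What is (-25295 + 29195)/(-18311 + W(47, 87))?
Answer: -1950/9041 ≈ -0.21568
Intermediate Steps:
W(L, w) = -6 + 5*L
(-25295 + 29195)/(-18311 + W(47, 87)) = (-25295 + 29195)/(-18311 + (-6 + 5*47)) = 3900/(-18311 + (-6 + 235)) = 3900/(-18311 + 229) = 3900/(-18082) = 3900*(-1/18082) = -1950/9041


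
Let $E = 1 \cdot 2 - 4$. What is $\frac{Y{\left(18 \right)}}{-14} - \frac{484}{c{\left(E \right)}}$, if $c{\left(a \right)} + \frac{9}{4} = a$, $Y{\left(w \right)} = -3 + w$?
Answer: $\frac{26849}{238} \approx 112.81$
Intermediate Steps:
$E = -2$ ($E = 2 - 4 = -2$)
$c{\left(a \right)} = - \frac{9}{4} + a$
$\frac{Y{\left(18 \right)}}{-14} - \frac{484}{c{\left(E \right)}} = \frac{-3 + 18}{-14} - \frac{484}{- \frac{9}{4} - 2} = 15 \left(- \frac{1}{14}\right) - \frac{484}{- \frac{17}{4}} = - \frac{15}{14} - - \frac{1936}{17} = - \frac{15}{14} + \frac{1936}{17} = \frac{26849}{238}$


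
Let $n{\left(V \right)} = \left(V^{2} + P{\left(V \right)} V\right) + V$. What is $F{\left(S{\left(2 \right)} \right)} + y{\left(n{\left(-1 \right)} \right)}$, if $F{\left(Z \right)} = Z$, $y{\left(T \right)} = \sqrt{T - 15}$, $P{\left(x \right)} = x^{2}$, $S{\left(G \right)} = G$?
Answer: $2 + 4 i \approx 2.0 + 4.0 i$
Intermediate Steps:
$n{\left(V \right)} = V + V^{2} + V^{3}$ ($n{\left(V \right)} = \left(V^{2} + V^{2} V\right) + V = \left(V^{2} + V^{3}\right) + V = V + V^{2} + V^{3}$)
$y{\left(T \right)} = \sqrt{-15 + T}$
$F{\left(S{\left(2 \right)} \right)} + y{\left(n{\left(-1 \right)} \right)} = 2 + \sqrt{-15 - \left(1 - 1 + \left(-1\right)^{2}\right)} = 2 + \sqrt{-15 - \left(1 - 1 + 1\right)} = 2 + \sqrt{-15 - 1} = 2 + \sqrt{-16} = 2 + 4 i$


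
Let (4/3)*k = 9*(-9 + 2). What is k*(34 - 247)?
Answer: 40257/4 ≈ 10064.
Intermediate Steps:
k = -189/4 (k = 3*(9*(-9 + 2))/4 = 3*(9*(-7))/4 = (3/4)*(-63) = -189/4 ≈ -47.250)
k*(34 - 247) = -189*(34 - 247)/4 = -189/4*(-213) = 40257/4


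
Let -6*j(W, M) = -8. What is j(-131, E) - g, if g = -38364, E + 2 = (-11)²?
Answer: 115096/3 ≈ 38365.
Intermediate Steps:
E = 119 (E = -2 + (-11)² = -2 + 121 = 119)
j(W, M) = 4/3 (j(W, M) = -⅙*(-8) = 4/3)
j(-131, E) - g = 4/3 - 1*(-38364) = 4/3 + 38364 = 115096/3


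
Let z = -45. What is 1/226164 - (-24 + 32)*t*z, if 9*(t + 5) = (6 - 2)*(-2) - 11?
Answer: -578979839/226164 ≈ -2560.0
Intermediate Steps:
t = -64/9 (t = -5 + ((6 - 2)*(-2) - 11)/9 = -5 + (4*(-2) - 11)/9 = -5 + (-8 - 11)/9 = -5 + (⅑)*(-19) = -5 - 19/9 = -64/9 ≈ -7.1111)
1/226164 - (-24 + 32)*t*z = 1/226164 - (-24 + 32)*(-64/9)*(-45) = 1/226164 - 8*(-64/9)*(-45) = 1/226164 - (-512)*(-45)/9 = 1/226164 - 1*2560 = 1/226164 - 2560 = -578979839/226164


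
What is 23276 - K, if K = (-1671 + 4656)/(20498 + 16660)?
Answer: 288295541/12386 ≈ 23276.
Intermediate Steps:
K = 995/12386 (K = 2985/37158 = 2985*(1/37158) = 995/12386 ≈ 0.080333)
23276 - K = 23276 - 1*995/12386 = 23276 - 995/12386 = 288295541/12386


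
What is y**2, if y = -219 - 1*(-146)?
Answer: 5329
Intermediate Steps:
y = -73 (y = -219 + 146 = -73)
y**2 = (-73)**2 = 5329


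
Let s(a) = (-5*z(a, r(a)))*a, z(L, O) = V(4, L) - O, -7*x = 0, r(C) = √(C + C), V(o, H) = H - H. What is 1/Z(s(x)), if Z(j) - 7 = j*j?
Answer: ⅐ ≈ 0.14286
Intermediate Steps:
V(o, H) = 0
r(C) = √2*√C (r(C) = √(2*C) = √2*√C)
x = 0 (x = -⅐*0 = 0)
z(L, O) = -O (z(L, O) = 0 - O = -O)
s(a) = 5*√2*a^(3/2) (s(a) = (-(-5)*√2*√a)*a = (5*√2*√a)*a = 5*√2*a^(3/2))
Z(j) = 7 + j² (Z(j) = 7 + j*j = 7 + j²)
1/Z(s(x)) = 1/(7 + (5*√2*0^(3/2))²) = 1/(7 + (5*√2*0)²) = 1/(7 + 0²) = 1/(7 + 0) = 1/7 = ⅐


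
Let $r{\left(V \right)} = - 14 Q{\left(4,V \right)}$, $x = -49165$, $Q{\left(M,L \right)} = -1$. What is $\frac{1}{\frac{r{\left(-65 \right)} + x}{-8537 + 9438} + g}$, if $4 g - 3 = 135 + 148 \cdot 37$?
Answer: $\frac{1802}{2430805} \approx 0.00074132$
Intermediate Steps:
$r{\left(V \right)} = 14$ ($r{\left(V \right)} = \left(-14\right) \left(-1\right) = 14$)
$g = \frac{2807}{2}$ ($g = \frac{3}{4} + \frac{135 + 148 \cdot 37}{4} = \frac{3}{4} + \frac{135 + 5476}{4} = \frac{3}{4} + \frac{1}{4} \cdot 5611 = \frac{3}{4} + \frac{5611}{4} = \frac{2807}{2} \approx 1403.5$)
$\frac{1}{\frac{r{\left(-65 \right)} + x}{-8537 + 9438} + g} = \frac{1}{\frac{14 - 49165}{-8537 + 9438} + \frac{2807}{2}} = \frac{1}{- \frac{49151}{901} + \frac{2807}{2}} = \frac{1}{\frac{2430805}{1802}} = \frac{1802}{2430805}$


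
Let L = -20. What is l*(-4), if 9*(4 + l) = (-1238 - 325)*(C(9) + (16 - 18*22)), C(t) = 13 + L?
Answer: -268820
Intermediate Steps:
C(t) = -7 (C(t) = 13 - 20 = -7)
l = 67205 (l = -4 + ((-1238 - 325)*(-7 + (16 - 18*22)))/9 = -4 + (-1563*(-7 + (16 - 396)))/9 = -4 + (-1563*(-7 - 380))/9 = -4 + (-1563*(-387))/9 = -4 + (⅑)*604881 = -4 + 67209 = 67205)
l*(-4) = 67205*(-4) = -268820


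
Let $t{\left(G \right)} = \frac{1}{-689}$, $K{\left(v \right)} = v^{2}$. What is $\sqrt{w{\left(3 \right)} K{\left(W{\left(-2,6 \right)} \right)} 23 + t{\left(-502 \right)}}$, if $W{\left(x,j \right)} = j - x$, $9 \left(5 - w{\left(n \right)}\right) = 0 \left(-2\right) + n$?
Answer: $\frac{\sqrt{29349144903}}{2067} \approx 82.881$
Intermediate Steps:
$w{\left(n \right)} = 5 - \frac{n}{9}$ ($w{\left(n \right)} = 5 - \frac{0 \left(-2\right) + n}{9} = 5 - \frac{0 + n}{9} = 5 - \frac{n}{9}$)
$t{\left(G \right)} = - \frac{1}{689}$
$\sqrt{w{\left(3 \right)} K{\left(W{\left(-2,6 \right)} \right)} 23 + t{\left(-502 \right)}} = \sqrt{\left(5 - \frac{1}{3}\right) \left(6 - -2\right)^{2} \cdot 23 - \frac{1}{689}} = \sqrt{\left(5 - \frac{1}{3}\right) \left(6 + 2\right)^{2} \cdot 23 - \frac{1}{689}} = \sqrt{\frac{14 \cdot 8^{2}}{3} \cdot 23 - \frac{1}{689}} = \sqrt{\frac{14}{3} \cdot 64 \cdot 23 - \frac{1}{689}} = \sqrt{\frac{896}{3} \cdot 23 - \frac{1}{689}} = \sqrt{\frac{20608}{3} - \frac{1}{689}} = \sqrt{\frac{14198909}{2067}} = \frac{\sqrt{29349144903}}{2067}$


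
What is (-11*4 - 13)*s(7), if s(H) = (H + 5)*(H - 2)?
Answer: -3420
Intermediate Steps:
s(H) = (-2 + H)*(5 + H) (s(H) = (5 + H)*(-2 + H) = (-2 + H)*(5 + H))
(-11*4 - 13)*s(7) = (-11*4 - 13)*(-10 + 7² + 3*7) = (-44 - 13)*(-10 + 49 + 21) = -57*60 = -3420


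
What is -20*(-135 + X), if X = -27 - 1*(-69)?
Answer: 1860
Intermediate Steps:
X = 42 (X = -27 + 69 = 42)
-20*(-135 + X) = -20*(-135 + 42) = -20*(-93) = 1860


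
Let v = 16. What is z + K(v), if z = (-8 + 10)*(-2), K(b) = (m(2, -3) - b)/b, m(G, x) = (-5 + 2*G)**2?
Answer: -79/16 ≈ -4.9375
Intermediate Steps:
K(b) = (1 - b)/b (K(b) = ((-5 + 2*2)**2 - b)/b = ((-5 + 4)**2 - b)/b = ((-1)**2 - b)/b = (1 - b)/b)
z = -4 (z = 2*(-2) = -4)
z + K(v) = -4 + (1 - 1*16)/16 = -4 + (1 - 16)/16 = -4 + (1/16)*(-15) = -4 - 15/16 = -79/16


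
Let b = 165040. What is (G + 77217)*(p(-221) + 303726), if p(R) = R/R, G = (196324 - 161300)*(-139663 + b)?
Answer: 269977239974655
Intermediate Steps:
G = 888804048 (G = (196324 - 161300)*(-139663 + 165040) = 35024*25377 = 888804048)
p(R) = 1
(G + 77217)*(p(-221) + 303726) = (888804048 + 77217)*(1 + 303726) = 888881265*303727 = 269977239974655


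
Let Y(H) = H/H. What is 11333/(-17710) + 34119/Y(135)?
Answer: 86319451/2530 ≈ 34118.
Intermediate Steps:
Y(H) = 1
11333/(-17710) + 34119/Y(135) = 11333/(-17710) + 34119/1 = 11333*(-1/17710) + 34119*1 = -1619/2530 + 34119 = 86319451/2530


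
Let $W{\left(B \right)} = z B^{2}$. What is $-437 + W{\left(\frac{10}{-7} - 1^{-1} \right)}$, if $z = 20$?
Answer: $- \frac{15633}{49} \approx -319.04$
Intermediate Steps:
$W{\left(B \right)} = 20 B^{2}$
$-437 + W{\left(\frac{10}{-7} - 1^{-1} \right)} = -437 + 20 \left(\frac{10}{-7} - 1^{-1}\right)^{2} = -437 + 20 \left(10 \left(- \frac{1}{7}\right) - 1\right)^{2} = -437 + 20 \left(- \frac{10}{7} - 1\right)^{2} = -437 + 20 \left(- \frac{17}{7}\right)^{2} = -437 + 20 \cdot \frac{289}{49} = -437 + \frac{5780}{49} = - \frac{15633}{49}$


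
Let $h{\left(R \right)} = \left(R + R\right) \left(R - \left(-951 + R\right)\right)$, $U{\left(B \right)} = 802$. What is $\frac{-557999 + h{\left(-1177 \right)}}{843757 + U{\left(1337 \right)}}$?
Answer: $- \frac{2796653}{844559} \approx -3.3114$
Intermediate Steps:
$h{\left(R \right)} = 1902 R$ ($h{\left(R \right)} = 2 R 951 = 1902 R$)
$\frac{-557999 + h{\left(-1177 \right)}}{843757 + U{\left(1337 \right)}} = \frac{-557999 + 1902 \left(-1177\right)}{843757 + 802} = \frac{-557999 - 2238654}{844559} = \left(-2796653\right) \frac{1}{844559} = - \frac{2796653}{844559}$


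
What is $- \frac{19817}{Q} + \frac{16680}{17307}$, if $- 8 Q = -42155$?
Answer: $- \frac{680212384}{243192195} \approx -2.797$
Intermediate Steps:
$Q = \frac{42155}{8}$ ($Q = \left(- \frac{1}{8}\right) \left(-42155\right) = \frac{42155}{8} \approx 5269.4$)
$- \frac{19817}{Q} + \frac{16680}{17307} = - \frac{19817}{\frac{42155}{8}} + \frac{16680}{17307} = \left(-19817\right) \frac{8}{42155} + 16680 \cdot \frac{1}{17307} = - \frac{158536}{42155} + \frac{5560}{5769} = - \frac{680212384}{243192195}$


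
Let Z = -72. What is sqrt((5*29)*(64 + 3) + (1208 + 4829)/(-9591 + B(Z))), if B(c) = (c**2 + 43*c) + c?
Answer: 8*sqrt(348379401)/1515 ≈ 98.561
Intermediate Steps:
B(c) = c**2 + 44*c
sqrt((5*29)*(64 + 3) + (1208 + 4829)/(-9591 + B(Z))) = sqrt((5*29)*(64 + 3) + (1208 + 4829)/(-9591 - 72*(44 - 72))) = sqrt(145*67 + 6037/(-9591 - 72*(-28))) = sqrt(9715 + 6037/(-9591 + 2016)) = sqrt(9715 + 6037/(-7575)) = sqrt(9715 + 6037*(-1/7575)) = sqrt(9715 - 6037/7575) = sqrt(73585088/7575) = 8*sqrt(348379401)/1515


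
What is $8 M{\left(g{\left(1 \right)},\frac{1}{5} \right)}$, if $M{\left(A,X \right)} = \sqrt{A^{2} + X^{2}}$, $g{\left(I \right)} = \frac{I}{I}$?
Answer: $\frac{8 \sqrt{26}}{5} \approx 8.1584$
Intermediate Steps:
$g{\left(I \right)} = 1$
$8 M{\left(g{\left(1 \right)},\frac{1}{5} \right)} = 8 \sqrt{1^{2} + \left(\frac{1}{5}\right)^{2}} = 8 \sqrt{1 + \left(\frac{1}{5}\right)^{2}} = 8 \sqrt{1 + \frac{1}{25}} = 8 \sqrt{\frac{26}{25}} = 8 \frac{\sqrt{26}}{5} = \frac{8 \sqrt{26}}{5}$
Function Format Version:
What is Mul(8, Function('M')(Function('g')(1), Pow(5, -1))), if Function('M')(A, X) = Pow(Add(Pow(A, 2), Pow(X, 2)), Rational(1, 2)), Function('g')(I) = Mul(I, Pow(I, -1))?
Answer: Mul(Rational(8, 5), Pow(26, Rational(1, 2))) ≈ 8.1584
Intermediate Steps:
Function('g')(I) = 1
Mul(8, Function('M')(Function('g')(1), Pow(5, -1))) = Mul(8, Pow(Add(Pow(1, 2), Pow(Pow(5, -1), 2)), Rational(1, 2))) = Mul(8, Pow(Add(1, Pow(Rational(1, 5), 2)), Rational(1, 2))) = Mul(8, Pow(Add(1, Rational(1, 25)), Rational(1, 2))) = Mul(8, Pow(Rational(26, 25), Rational(1, 2))) = Mul(8, Mul(Rational(1, 5), Pow(26, Rational(1, 2)))) = Mul(Rational(8, 5), Pow(26, Rational(1, 2)))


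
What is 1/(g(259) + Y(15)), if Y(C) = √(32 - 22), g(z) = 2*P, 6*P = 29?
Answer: 87/751 - 9*√10/751 ≈ 0.077949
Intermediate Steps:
P = 29/6 (P = (⅙)*29 = 29/6 ≈ 4.8333)
g(z) = 29/3 (g(z) = 2*(29/6) = 29/3)
Y(C) = √10
1/(g(259) + Y(15)) = 1/(29/3 + √10)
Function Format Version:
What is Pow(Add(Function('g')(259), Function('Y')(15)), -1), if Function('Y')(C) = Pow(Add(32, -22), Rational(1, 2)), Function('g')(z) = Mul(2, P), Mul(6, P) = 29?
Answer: Add(Rational(87, 751), Mul(Rational(-9, 751), Pow(10, Rational(1, 2)))) ≈ 0.077949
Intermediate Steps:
P = Rational(29, 6) (P = Mul(Rational(1, 6), 29) = Rational(29, 6) ≈ 4.8333)
Function('g')(z) = Rational(29, 3) (Function('g')(z) = Mul(2, Rational(29, 6)) = Rational(29, 3))
Function('Y')(C) = Pow(10, Rational(1, 2))
Pow(Add(Function('g')(259), Function('Y')(15)), -1) = Pow(Add(Rational(29, 3), Pow(10, Rational(1, 2))), -1)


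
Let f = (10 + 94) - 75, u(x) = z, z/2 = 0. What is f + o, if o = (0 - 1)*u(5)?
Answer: 29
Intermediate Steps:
z = 0 (z = 2*0 = 0)
u(x) = 0
o = 0 (o = (0 - 1)*0 = -1*0 = 0)
f = 29 (f = 104 - 75 = 29)
f + o = 29 + 0 = 29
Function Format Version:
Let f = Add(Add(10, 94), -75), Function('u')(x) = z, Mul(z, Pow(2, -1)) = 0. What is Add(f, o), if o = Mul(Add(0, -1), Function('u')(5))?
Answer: 29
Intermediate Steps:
z = 0 (z = Mul(2, 0) = 0)
Function('u')(x) = 0
o = 0 (o = Mul(Add(0, -1), 0) = Mul(-1, 0) = 0)
f = 29 (f = Add(104, -75) = 29)
Add(f, o) = Add(29, 0) = 29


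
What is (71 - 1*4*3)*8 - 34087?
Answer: -33615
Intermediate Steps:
(71 - 1*4*3)*8 - 34087 = (71 - 4*3)*8 - 34087 = (71 - 12)*8 - 34087 = 59*8 - 34087 = 472 - 34087 = -33615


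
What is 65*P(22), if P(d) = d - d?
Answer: 0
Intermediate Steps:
P(d) = 0
65*P(22) = 65*0 = 0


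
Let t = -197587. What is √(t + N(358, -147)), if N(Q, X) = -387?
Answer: I*√197974 ≈ 444.94*I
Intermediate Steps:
√(t + N(358, -147)) = √(-197587 - 387) = √(-197974) = I*√197974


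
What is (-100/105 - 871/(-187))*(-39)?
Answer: -189163/1309 ≈ -144.51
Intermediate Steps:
(-100/105 - 871/(-187))*(-39) = (-100*1/105 - 871*(-1/187))*(-39) = (-20/21 + 871/187)*(-39) = (14551/3927)*(-39) = -189163/1309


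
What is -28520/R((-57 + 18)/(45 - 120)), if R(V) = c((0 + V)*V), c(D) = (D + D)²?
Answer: -2785156250/28561 ≈ -97516.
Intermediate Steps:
c(D) = 4*D² (c(D) = (2*D)² = 4*D²)
R(V) = 4*V⁴ (R(V) = 4*((0 + V)*V)² = 4*(V*V)² = 4*(V²)² = 4*V⁴)
-28520/R((-57 + 18)/(45 - 120)) = -28520*(45 - 120)⁴/(4*(-57 + 18)⁴) = -28520/(4*(-39/(-75))⁴) = -28520/(4*(-39*(-1/75))⁴) = -28520/(4*(13/25)⁴) = -28520/(4*(28561/390625)) = -28520/114244/390625 = -28520*390625/114244 = -2785156250/28561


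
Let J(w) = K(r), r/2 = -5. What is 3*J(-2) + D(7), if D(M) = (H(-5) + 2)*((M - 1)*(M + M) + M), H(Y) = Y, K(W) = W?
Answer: -303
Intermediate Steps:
r = -10 (r = 2*(-5) = -10)
J(w) = -10
D(M) = -3*M - 6*M*(-1 + M) (D(M) = (-5 + 2)*((M - 1)*(M + M) + M) = -3*((-1 + M)*(2*M) + M) = -3*(2*M*(-1 + M) + M) = -3*(M + 2*M*(-1 + M)) = -3*M - 6*M*(-1 + M))
3*J(-2) + D(7) = 3*(-10) + 3*7*(1 - 2*7) = -30 + 3*7*(1 - 14) = -30 + 3*7*(-13) = -30 - 273 = -303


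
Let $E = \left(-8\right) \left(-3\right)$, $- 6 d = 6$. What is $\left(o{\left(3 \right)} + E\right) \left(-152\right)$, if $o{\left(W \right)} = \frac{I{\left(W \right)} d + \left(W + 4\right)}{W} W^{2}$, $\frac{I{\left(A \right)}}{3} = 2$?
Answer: $-4104$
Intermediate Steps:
$d = -1$ ($d = \left(- \frac{1}{6}\right) 6 = -1$)
$I{\left(A \right)} = 6$ ($I{\left(A \right)} = 3 \cdot 2 = 6$)
$E = 24$
$o{\left(W \right)} = W \left(-2 + W\right)$ ($o{\left(W \right)} = \frac{6 \left(-1\right) + \left(W + 4\right)}{W} W^{2} = \frac{-6 + \left(4 + W\right)}{W} W^{2} = \frac{-2 + W}{W} W^{2} = W \left(-2 + W\right)$)
$\left(o{\left(3 \right)} + E\right) \left(-152\right) = \left(3 \left(-2 + 3\right) + 24\right) \left(-152\right) = \left(3 \cdot 1 + 24\right) \left(-152\right) = \left(3 + 24\right) \left(-152\right) = 27 \left(-152\right) = -4104$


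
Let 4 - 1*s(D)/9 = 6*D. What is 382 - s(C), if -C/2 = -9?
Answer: 1318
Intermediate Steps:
C = 18 (C = -2*(-9) = 18)
s(D) = 36 - 54*D
382 - s(C) = 382 - (36 - 54*18) = 382 - (36 - 972) = 382 - 1*(-936) = 382 + 936 = 1318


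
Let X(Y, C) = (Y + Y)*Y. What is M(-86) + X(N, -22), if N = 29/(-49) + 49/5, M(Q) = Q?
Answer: 5016922/60025 ≈ 83.581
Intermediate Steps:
N = 2256/245 (N = 29*(-1/49) + 49*(1/5) = -29/49 + 49/5 = 2256/245 ≈ 9.2082)
X(Y, C) = 2*Y**2 (X(Y, C) = (2*Y)*Y = 2*Y**2)
M(-86) + X(N, -22) = -86 + 2*(2256/245)**2 = -86 + 2*(5089536/60025) = -86 + 10179072/60025 = 5016922/60025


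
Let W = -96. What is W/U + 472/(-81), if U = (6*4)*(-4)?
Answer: -391/81 ≈ -4.8272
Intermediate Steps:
U = -96 (U = 24*(-4) = -96)
W/U + 472/(-81) = -96/(-96) + 472/(-81) = -96*(-1/96) + 472*(-1/81) = 1 - 472/81 = -391/81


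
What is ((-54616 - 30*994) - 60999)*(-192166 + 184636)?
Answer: 1095125550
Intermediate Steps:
((-54616 - 30*994) - 60999)*(-192166 + 184636) = ((-54616 - 1*29820) - 60999)*(-7530) = ((-54616 - 29820) - 60999)*(-7530) = (-84436 - 60999)*(-7530) = -145435*(-7530) = 1095125550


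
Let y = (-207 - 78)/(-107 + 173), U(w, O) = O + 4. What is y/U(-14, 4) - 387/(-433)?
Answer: 26977/76208 ≈ 0.35399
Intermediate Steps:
U(w, O) = 4 + O
y = -95/22 (y = -285/66 = -285*1/66 = -95/22 ≈ -4.3182)
y/U(-14, 4) - 387/(-433) = -95/(22*(4 + 4)) - 387/(-433) = -95/22/8 - 387*(-1/433) = -95/22*⅛ + 387/433 = -95/176 + 387/433 = 26977/76208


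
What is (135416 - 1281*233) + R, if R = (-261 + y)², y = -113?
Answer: -23181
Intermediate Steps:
R = 139876 (R = (-261 - 113)² = (-374)² = 139876)
(135416 - 1281*233) + R = (135416 - 1281*233) + 139876 = (135416 - 298473) + 139876 = -163057 + 139876 = -23181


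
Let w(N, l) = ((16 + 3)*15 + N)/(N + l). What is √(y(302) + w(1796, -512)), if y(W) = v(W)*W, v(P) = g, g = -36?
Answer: I*√4480379007/642 ≈ 104.26*I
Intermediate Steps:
v(P) = -36
y(W) = -36*W
w(N, l) = (285 + N)/(N + l) (w(N, l) = (19*15 + N)/(N + l) = (285 + N)/(N + l))
√(y(302) + w(1796, -512)) = √(-36*302 + (285 + 1796)/(1796 - 512)) = √(-10872 + 2081/1284) = √(-13957567/1284) = I*√4480379007/642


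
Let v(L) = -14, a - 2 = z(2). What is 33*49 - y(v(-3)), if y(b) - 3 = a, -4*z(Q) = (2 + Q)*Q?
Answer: 1614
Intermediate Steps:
z(Q) = -Q*(2 + Q)/4 (z(Q) = -(2 + Q)*Q/4 = -Q*(2 + Q)/4)
a = 0 (a = 2 - ¼*2*(2 + 2) = 2 - ¼*2*4 = 2 - 2 = 0)
y(b) = 3 (y(b) = 3 + 0 = 3)
33*49 - y(v(-3)) = 33*49 - 1*3 = 1617 - 3 = 1614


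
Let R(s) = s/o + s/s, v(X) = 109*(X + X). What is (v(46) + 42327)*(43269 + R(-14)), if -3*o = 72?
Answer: 27185176685/12 ≈ 2.2654e+9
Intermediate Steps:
o = -24 (o = -1/3*72 = -24)
v(X) = 218*X (v(X) = 109*(2*X) = 218*X)
R(s) = 1 - s/24 (R(s) = s/(-24) + s/s = s*(-1/24) + 1 = -s/24 + 1 = 1 - s/24)
(v(46) + 42327)*(43269 + R(-14)) = (218*46 + 42327)*(43269 + (1 - 1/24*(-14))) = (10028 + 42327)*(43269 + (1 + 7/12)) = 52355*(43269 + 19/12) = 52355*(519247/12) = 27185176685/12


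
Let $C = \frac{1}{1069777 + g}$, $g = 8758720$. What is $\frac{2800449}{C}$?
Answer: $27524204595153$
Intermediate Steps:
$C = \frac{1}{9828497}$ ($C = \frac{1}{1069777 + 8758720} = \frac{1}{9828497} \approx 1.0174 \cdot 10^{-7}$)
$\frac{2800449}{C} = 2800449 \frac{1}{\frac{1}{9828497}} = 2800449 \cdot 9828497 = 27524204595153$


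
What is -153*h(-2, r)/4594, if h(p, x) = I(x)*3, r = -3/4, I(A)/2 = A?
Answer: 1377/9188 ≈ 0.14987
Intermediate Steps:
I(A) = 2*A
r = -¾ (r = -3*¼ = -¾ ≈ -0.75000)
h(p, x) = 6*x (h(p, x) = (2*x)*3 = 6*x)
-153*h(-2, r)/4594 = -918*(-3)/4/4594 = -153*(-9/2)*(1/4594) = (1377/2)*(1/4594) = 1377/9188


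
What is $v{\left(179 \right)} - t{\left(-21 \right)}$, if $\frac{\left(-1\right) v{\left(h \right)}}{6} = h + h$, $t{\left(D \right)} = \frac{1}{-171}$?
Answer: $- \frac{367307}{171} \approx -2148.0$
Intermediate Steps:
$t{\left(D \right)} = - \frac{1}{171}$
$v{\left(h \right)} = - 12 h$ ($v{\left(h \right)} = - 6 \left(h + h\right) = - 6 \cdot 2 h = - 12 h$)
$v{\left(179 \right)} - t{\left(-21 \right)} = \left(-12\right) 179 - - \frac{1}{171} = -2148 + \frac{1}{171} = - \frac{367307}{171}$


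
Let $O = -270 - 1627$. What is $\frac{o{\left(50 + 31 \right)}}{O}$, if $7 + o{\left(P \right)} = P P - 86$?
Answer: $- \frac{924}{271} \approx -3.4096$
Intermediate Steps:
$o{\left(P \right)} = -93 + P^{2}$ ($o{\left(P \right)} = -7 + \left(P P - 86\right) = -7 + \left(P^{2} - 86\right) = -7 + \left(-86 + P^{2}\right) = -93 + P^{2}$)
$O = -1897$
$\frac{o{\left(50 + 31 \right)}}{O} = \frac{-93 + \left(50 + 31\right)^{2}}{-1897} = \left(-93 + 81^{2}\right) \left(- \frac{1}{1897}\right) = \left(-93 + 6561\right) \left(- \frac{1}{1897}\right) = 6468 \left(- \frac{1}{1897}\right) = - \frac{924}{271}$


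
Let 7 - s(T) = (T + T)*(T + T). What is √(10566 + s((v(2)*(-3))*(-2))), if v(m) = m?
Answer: √9997 ≈ 99.985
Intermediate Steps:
s(T) = 7 - 4*T² (s(T) = 7 - (T + T)*(T + T) = 7 - 2*T*2*T = 7 - 4*T²)
√(10566 + s((v(2)*(-3))*(-2))) = √(10566 + (7 - 4*((2*(-3))*(-2))²)) = √(10566 + (7 - 4*(-6*(-2))²)) = √(10566 + (7 - 4*12²)) = √(10566 + (7 - 4*144)) = √(10566 + (7 - 576)) = √(10566 - 569) = √9997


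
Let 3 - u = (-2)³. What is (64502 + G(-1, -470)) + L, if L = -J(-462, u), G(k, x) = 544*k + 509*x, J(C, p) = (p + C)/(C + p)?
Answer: -175273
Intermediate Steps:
u = 11 (u = 3 - 1*(-2)³ = 3 - 1*(-8) = 3 + 8 = 11)
J(C, p) = 1 (J(C, p) = (C + p)/(C + p) = 1)
G(k, x) = 509*x + 544*k
L = -1 (L = -1*1 = -1)
(64502 + G(-1, -470)) + L = (64502 + (509*(-470) + 544*(-1))) - 1 = (64502 + (-239230 - 544)) - 1 = (64502 - 239774) - 1 = -175272 - 1 = -175273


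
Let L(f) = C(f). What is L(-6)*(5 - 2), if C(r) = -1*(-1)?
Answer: 3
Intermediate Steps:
C(r) = 1
L(f) = 1
L(-6)*(5 - 2) = 1*(5 - 2) = 1*3 = 3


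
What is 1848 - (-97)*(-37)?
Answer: -1741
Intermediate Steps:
1848 - (-97)*(-37) = 1848 - 1*3589 = 1848 - 3589 = -1741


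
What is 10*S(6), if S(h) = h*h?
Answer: 360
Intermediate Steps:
S(h) = h**2
10*S(6) = 10*6**2 = 10*36 = 360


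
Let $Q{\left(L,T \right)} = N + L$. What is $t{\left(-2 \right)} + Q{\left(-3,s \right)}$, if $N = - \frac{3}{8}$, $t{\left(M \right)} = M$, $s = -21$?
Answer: $- \frac{43}{8} \approx -5.375$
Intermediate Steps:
$N = - \frac{3}{8}$ ($N = \left(-3\right) \frac{1}{8} = - \frac{3}{8} \approx -0.375$)
$Q{\left(L,T \right)} = - \frac{3}{8} + L$
$t{\left(-2 \right)} + Q{\left(-3,s \right)} = -2 - \frac{27}{8} = - \frac{43}{8}$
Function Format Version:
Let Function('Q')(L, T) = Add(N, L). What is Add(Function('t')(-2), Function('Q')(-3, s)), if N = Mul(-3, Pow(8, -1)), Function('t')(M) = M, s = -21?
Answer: Rational(-43, 8) ≈ -5.3750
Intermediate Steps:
N = Rational(-3, 8) (N = Mul(-3, Rational(1, 8)) = Rational(-3, 8) ≈ -0.37500)
Function('Q')(L, T) = Add(Rational(-3, 8), L)
Add(Function('t')(-2), Function('Q')(-3, s)) = Add(-2, Add(Rational(-3, 8), -3)) = Add(-2, Rational(-27, 8)) = Rational(-43, 8)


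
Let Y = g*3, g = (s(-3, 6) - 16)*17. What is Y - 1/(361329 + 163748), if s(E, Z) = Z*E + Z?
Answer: -749809957/525077 ≈ -1428.0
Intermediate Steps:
s(E, Z) = Z + E*Z (s(E, Z) = E*Z + Z = Z + E*Z)
g = -476 (g = (6*(1 - 3) - 16)*17 = (6*(-2) - 16)*17 = (-12 - 16)*17 = -28*17 = -476)
Y = -1428 (Y = -476*3 = -1428)
Y - 1/(361329 + 163748) = -1428 - 1/(361329 + 163748) = -1428 - 1/525077 = -749809957/525077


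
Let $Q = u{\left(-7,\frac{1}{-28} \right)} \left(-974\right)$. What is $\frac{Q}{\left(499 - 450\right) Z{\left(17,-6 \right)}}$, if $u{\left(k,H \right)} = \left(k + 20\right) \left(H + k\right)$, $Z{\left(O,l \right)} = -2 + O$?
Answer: $\frac{1247207}{10290} \approx 121.21$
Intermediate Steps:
$u{\left(k,H \right)} = \left(20 + k\right) \left(H + k\right)$
$Q = \frac{1247207}{14}$ ($Q = \left(\left(-7\right)^{2} + \frac{20}{-28} + 20 \left(-7\right) + \frac{1}{-28} \left(-7\right)\right) \left(-974\right) = \left(49 + 20 \left(- \frac{1}{28}\right) - 140 - - \frac{1}{4}\right) \left(-974\right) = \left(49 - \frac{5}{7} - 140 + \frac{1}{4}\right) \left(-974\right) = \left(- \frac{2561}{28}\right) \left(-974\right) = \frac{1247207}{14} \approx 89086.0$)
$\frac{Q}{\left(499 - 450\right) Z{\left(17,-6 \right)}} = \frac{1247207}{14 \left(499 - 450\right) \left(-2 + 17\right)} = \frac{1247207}{14 \cdot 49 \cdot 15} = \frac{1247207}{14 \cdot 735} = \frac{1247207}{14} \cdot \frac{1}{735} = \frac{1247207}{10290}$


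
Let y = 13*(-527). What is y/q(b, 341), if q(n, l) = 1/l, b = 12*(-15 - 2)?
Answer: -2336191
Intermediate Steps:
b = -204 (b = 12*(-17) = -204)
y = -6851
y/q(b, 341) = -6851/(1/341) = -6851/1/341 = -6851*341 = -2336191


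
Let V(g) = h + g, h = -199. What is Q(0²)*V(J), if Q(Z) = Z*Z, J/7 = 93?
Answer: 0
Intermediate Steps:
J = 651 (J = 7*93 = 651)
Q(Z) = Z²
V(g) = -199 + g
Q(0²)*V(J) = (0²)²*(-199 + 651) = 0²*452 = 0*452 = 0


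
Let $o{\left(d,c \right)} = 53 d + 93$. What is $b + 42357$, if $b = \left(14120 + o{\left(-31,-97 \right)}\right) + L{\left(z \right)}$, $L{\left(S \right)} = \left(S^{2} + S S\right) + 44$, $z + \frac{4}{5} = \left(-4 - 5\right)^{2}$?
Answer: $\frac{1695877}{25} \approx 67835.0$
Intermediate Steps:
$z = \frac{401}{5}$ ($z = - \frac{4}{5} + \left(-4 - 5\right)^{2} = - \frac{4}{5} + \left(-9\right)^{2} = - \frac{4}{5} + 81 = \frac{401}{5} \approx 80.2$)
$L{\left(S \right)} = 44 + 2 S^{2}$ ($L{\left(S \right)} = \left(S^{2} + S^{2}\right) + 44 = 2 S^{2} + 44 = 44 + 2 S^{2}$)
$o{\left(d,c \right)} = 93 + 53 d$
$b = \frac{636952}{25}$ ($b = \left(14120 + \left(93 + 53 \left(-31\right)\right)\right) + \left(44 + 2 \left(\frac{401}{5}\right)^{2}\right) = \left(14120 + \left(93 - 1643\right)\right) + \left(44 + 2 \cdot \frac{160801}{25}\right) = \left(14120 - 1550\right) + \left(44 + \frac{321602}{25}\right) = 12570 + \frac{322702}{25} = \frac{636952}{25} \approx 25478.0$)
$b + 42357 = \frac{636952}{25} + 42357 = \frac{1695877}{25}$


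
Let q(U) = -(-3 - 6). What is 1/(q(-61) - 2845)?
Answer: -1/2836 ≈ -0.00035261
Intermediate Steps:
q(U) = 9 (q(U) = -1*(-9) = 9)
1/(q(-61) - 2845) = 1/(9 - 2845) = 1/(-2836) = -1/2836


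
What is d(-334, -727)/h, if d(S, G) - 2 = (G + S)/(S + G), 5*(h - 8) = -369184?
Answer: -5/123048 ≈ -4.0635e-5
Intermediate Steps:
h = -369144/5 (h = 8 + (⅕)*(-369184) = 8 - 369184/5 = -369144/5 ≈ -73829.)
d(S, G) = 3 (d(S, G) = 2 + (G + S)/(S + G) = 2 + (G + S)/(G + S) = 2 + 1 = 3)
d(-334, -727)/h = 3/(-369144/5) = 3*(-5/369144) = -5/123048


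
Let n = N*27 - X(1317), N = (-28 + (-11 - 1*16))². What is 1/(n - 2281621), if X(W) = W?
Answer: -1/2201263 ≈ -4.5428e-7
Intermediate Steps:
N = 3025 (N = (-28 + (-11 - 16))² = (-28 - 27)² = (-55)² = 3025)
n = 80358 (n = 3025*27 - 1*1317 = 81675 - 1317 = 80358)
1/(n - 2281621) = 1/(80358 - 2281621) = 1/(-2201263) = -1/2201263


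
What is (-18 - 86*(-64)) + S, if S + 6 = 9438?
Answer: 14918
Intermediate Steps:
S = 9432 (S = -6 + 9438 = 9432)
(-18 - 86*(-64)) + S = (-18 - 86*(-64)) + 9432 = (-18 + 5504) + 9432 = 5486 + 9432 = 14918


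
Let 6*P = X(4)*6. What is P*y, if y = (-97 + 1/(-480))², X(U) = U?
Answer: 2167926721/57600 ≈ 37638.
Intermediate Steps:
y = 2167926721/230400 (y = (-97 - 1/480)² = (-46561/480)² = 2167926721/230400 ≈ 9409.4)
P = 4 (P = (4*6)/6 = (⅙)*24 = 4)
P*y = 4*(2167926721/230400) = 2167926721/57600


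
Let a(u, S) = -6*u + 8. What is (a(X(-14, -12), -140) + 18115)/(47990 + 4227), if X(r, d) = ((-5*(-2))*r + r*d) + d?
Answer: 18027/52217 ≈ 0.34523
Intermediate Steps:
X(r, d) = d + 10*r + d*r (X(r, d) = (10*r + d*r) + d = d + 10*r + d*r)
a(u, S) = 8 - 6*u
(a(X(-14, -12), -140) + 18115)/(47990 + 4227) = ((8 - 6*(-12 + 10*(-14) - 12*(-14))) + 18115)/(47990 + 4227) = ((8 - 6*(-12 - 140 + 168)) + 18115)/52217 = ((8 - 6*16) + 18115)*(1/52217) = ((8 - 96) + 18115)*(1/52217) = (-88 + 18115)*(1/52217) = 18027*(1/52217) = 18027/52217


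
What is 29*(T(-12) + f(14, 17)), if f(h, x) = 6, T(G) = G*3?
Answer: -870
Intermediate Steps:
T(G) = 3*G
29*(T(-12) + f(14, 17)) = 29*(3*(-12) + 6) = 29*(-36 + 6) = 29*(-30) = -870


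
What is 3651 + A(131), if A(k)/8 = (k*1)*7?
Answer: 10987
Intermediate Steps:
A(k) = 56*k (A(k) = 8*((k*1)*7) = 8*(k*7) = 8*(7*k) = 56*k)
3651 + A(131) = 3651 + 56*131 = 3651 + 7336 = 10987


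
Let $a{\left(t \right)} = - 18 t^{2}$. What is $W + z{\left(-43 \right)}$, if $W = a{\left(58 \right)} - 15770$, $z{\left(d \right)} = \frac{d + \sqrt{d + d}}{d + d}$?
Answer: $- \frac{152643}{2} - \frac{i \sqrt{86}}{86} \approx -76322.0 - 0.10783 i$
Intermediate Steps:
$z{\left(d \right)} = \frac{d + \sqrt{2} \sqrt{d}}{2 d}$ ($z{\left(d \right)} = \frac{d + \sqrt{2 d}}{2 d} = \left(d + \sqrt{2} \sqrt{d}\right) \frac{1}{2 d} = \frac{d + \sqrt{2} \sqrt{d}}{2 d}$)
$W = -76322$ ($W = - 18 \cdot 58^{2} - 15770 = \left(-18\right) 3364 - 15770 = -60552 - 15770 = -76322$)
$W + z{\left(-43 \right)} = -76322 + \left(\frac{1}{2} + \frac{\sqrt{2}}{2 i \sqrt{43}}\right) = -76322 + \left(\frac{1}{2} + \frac{\sqrt{2} \left(- \frac{i \sqrt{43}}{43}\right)}{2}\right) = -76322 + \left(\frac{1}{2} - \frac{i \sqrt{86}}{86}\right) = - \frac{152643}{2} - \frac{i \sqrt{86}}{86}$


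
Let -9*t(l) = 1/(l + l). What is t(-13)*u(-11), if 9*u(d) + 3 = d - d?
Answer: -1/702 ≈ -0.0014245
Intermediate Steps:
t(l) = -1/(18*l) (t(l) = -1/(9*(l + l)) = -1/(2*l)/9 = -1/(18*l))
u(d) = -⅓ (u(d) = -⅓ + (d - d)/9 = -⅓ + (⅑)*0 = -⅓ + 0 = -⅓)
t(-13)*u(-11) = -1/18/(-13)*(-⅓) = -1/18*(-1/13)*(-⅓) = (1/234)*(-⅓) = -1/702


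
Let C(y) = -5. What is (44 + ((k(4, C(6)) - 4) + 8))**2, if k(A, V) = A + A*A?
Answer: 4624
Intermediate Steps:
k(A, V) = A + A**2
(44 + ((k(4, C(6)) - 4) + 8))**2 = (44 + ((4*(1 + 4) - 4) + 8))**2 = (44 + ((4*5 - 4) + 8))**2 = (44 + ((20 - 4) + 8))**2 = (44 + (16 + 8))**2 = (44 + 24)**2 = 68**2 = 4624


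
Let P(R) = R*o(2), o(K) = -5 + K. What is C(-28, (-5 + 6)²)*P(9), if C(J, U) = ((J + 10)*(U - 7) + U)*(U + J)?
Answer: 79461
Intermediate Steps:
P(R) = -3*R (P(R) = R*(-5 + 2) = R*(-3) = -3*R)
C(J, U) = (J + U)*(U + (-7 + U)*(10 + J)) (C(J, U) = ((10 + J)*(-7 + U) + U)*(J + U) = ((-7 + U)*(10 + J) + U)*(J + U) = (U + (-7 + U)*(10 + J))*(J + U) = (J + U)*(U + (-7 + U)*(10 + J)))
C(-28, (-5 + 6)²)*P(9) = (-70*(-28) - 70*(-5 + 6)² - 7*(-28)² + 11*((-5 + 6)²)² - 28*(-5 + 6)⁴ + (-5 + 6)²*(-28)² + 4*(-28)*(-5 + 6)²)*(-3*9) = (1960 - 70*1² - 7*784 + 11*(1²)² - 28*(1²)² + 1²*784 + 4*(-28)*1²)*(-27) = (1960 - 70*1 - 5488 + 11*1² - 28*1² + 1*784 + 4*(-28)*1)*(-27) = (1960 - 70 - 5488 + 11*1 - 28*1 + 784 - 112)*(-27) = (1960 - 70 - 5488 + 11 - 28 + 784 - 112)*(-27) = -2943*(-27) = 79461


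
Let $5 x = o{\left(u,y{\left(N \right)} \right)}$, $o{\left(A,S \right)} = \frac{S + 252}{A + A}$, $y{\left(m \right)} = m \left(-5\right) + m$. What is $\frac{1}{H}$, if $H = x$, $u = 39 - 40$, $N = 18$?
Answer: $- \frac{1}{18} \approx -0.055556$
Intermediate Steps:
$u = -1$ ($u = 39 - 40 = -1$)
$y{\left(m \right)} = - 4 m$ ($y{\left(m \right)} = - 5 m + m = - 4 m$)
$o{\left(A,S \right)} = \frac{252 + S}{2 A}$
$x = -18$ ($x = \frac{\frac{1}{2} \frac{1}{-1} \left(252 - 72\right)}{5} = \frac{\frac{1}{2} \left(-1\right) \left(252 - 72\right)}{5} = \frac{\frac{1}{2} \left(-1\right) 180}{5} = \frac{1}{5} \left(-90\right) = -18$)
$H = -18$
$\frac{1}{H} = \frac{1}{-18} = - \frac{1}{18}$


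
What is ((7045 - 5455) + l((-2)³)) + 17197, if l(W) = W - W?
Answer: 18787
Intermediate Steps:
l(W) = 0
((7045 - 5455) + l((-2)³)) + 17197 = ((7045 - 5455) + 0) + 17197 = (1590 + 0) + 17197 = 1590 + 17197 = 18787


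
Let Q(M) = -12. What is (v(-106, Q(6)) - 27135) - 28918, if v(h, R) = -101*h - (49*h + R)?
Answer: -40141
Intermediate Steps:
v(h, R) = -R - 150*h (v(h, R) = -101*h - (R + 49*h) = -101*h + (-R - 49*h) = -R - 150*h)
(v(-106, Q(6)) - 27135) - 28918 = ((-1*(-12) - 150*(-106)) - 27135) - 28918 = ((12 + 15900) - 27135) - 28918 = (15912 - 27135) - 28918 = -11223 - 28918 = -40141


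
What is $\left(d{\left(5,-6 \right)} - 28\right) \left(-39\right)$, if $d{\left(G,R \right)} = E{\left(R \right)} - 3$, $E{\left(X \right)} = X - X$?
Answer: $1209$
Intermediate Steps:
$E{\left(X \right)} = 0$
$d{\left(G,R \right)} = -3$ ($d{\left(G,R \right)} = 0 - 3 = -3$)
$\left(d{\left(5,-6 \right)} - 28\right) \left(-39\right) = \left(-3 - 28\right) \left(-39\right) = \left(-31\right) \left(-39\right) = 1209$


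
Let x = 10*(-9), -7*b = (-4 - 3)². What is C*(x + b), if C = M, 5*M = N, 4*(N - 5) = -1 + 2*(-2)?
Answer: -291/4 ≈ -72.750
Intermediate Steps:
N = 15/4 (N = 5 + (-1 + 2*(-2))/4 = 5 + (-1 - 4)/4 = 5 + (¼)*(-5) = 5 - 5/4 = 15/4 ≈ 3.7500)
M = ¾ (M = (⅕)*(15/4) = ¾ ≈ 0.75000)
C = ¾ ≈ 0.75000
b = -7 (b = -(-4 - 3)²/7 = -⅐*(-7)² = -⅐*49 = -7)
x = -90
C*(x + b) = 3*(-90 - 7)/4 = (¾)*(-97) = -291/4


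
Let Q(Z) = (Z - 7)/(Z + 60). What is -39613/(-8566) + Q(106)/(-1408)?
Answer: 420809965/91005184 ≈ 4.6240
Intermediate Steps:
Q(Z) = (-7 + Z)/(60 + Z)
-39613/(-8566) + Q(106)/(-1408) = -39613/(-8566) + ((-7 + 106)/(60 + 106))/(-1408) = -39613*(-1/8566) + (99/166)*(-1/1408) = 39613/8566 + ((1/166)*99)*(-1/1408) = 39613/8566 + (99/166)*(-1/1408) = 39613/8566 - 9/21248 = 420809965/91005184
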